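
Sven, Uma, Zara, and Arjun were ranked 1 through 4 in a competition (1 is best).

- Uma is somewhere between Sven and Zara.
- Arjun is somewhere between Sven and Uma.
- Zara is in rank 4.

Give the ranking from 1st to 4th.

Sven, Arjun, Uma, Zara

From clue 1: Uma is in {2,3}.
From clues 1–2: Sven is in {1,4}.
From clues 1–3: Sven → rank 1, Arjun → rank 2, Uma → rank 3, Zara → rank 4.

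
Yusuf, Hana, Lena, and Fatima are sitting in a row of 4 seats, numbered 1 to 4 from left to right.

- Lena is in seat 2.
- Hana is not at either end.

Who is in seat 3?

Hana

With clue 1, Lena is ruled out for seat 3.
With clues 1–2, Fatima and Yusuf are ruled out for seat 3.
So seat 3 is Hana.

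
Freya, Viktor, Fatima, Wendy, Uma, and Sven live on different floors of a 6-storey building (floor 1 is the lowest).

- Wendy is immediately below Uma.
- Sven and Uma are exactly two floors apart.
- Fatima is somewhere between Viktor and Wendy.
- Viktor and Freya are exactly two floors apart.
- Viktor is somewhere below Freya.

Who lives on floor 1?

With clue 1, Uma is ruled out for floor 1.
With clues 1–3, Fatima is ruled out for floor 1.
With clues 1–4, Freya and Wendy are ruled out for floor 1.
With clues 1–5, Sven is ruled out for floor 1.
So floor 1 is Viktor.

Viktor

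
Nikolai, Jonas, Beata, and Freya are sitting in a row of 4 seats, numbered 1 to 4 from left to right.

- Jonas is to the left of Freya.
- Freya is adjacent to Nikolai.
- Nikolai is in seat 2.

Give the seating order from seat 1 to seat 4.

From clue 1: Jonas is in {1,2,3}.
From clues 1–2: Jonas is in {1,2}.
From clues 1–3: Jonas → seat 1, Nikolai → seat 2, Freya → seat 3, Beata → seat 4.

Jonas, Nikolai, Freya, Beata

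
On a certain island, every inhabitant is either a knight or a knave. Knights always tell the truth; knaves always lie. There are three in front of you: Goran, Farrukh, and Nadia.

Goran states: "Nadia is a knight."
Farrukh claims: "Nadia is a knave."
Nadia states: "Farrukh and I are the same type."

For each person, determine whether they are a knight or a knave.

Consider Goran. Suppose Goran is a knight.
Then no assignment of the remaining roles makes every statement match its speaker's type — contradiction.
So Goran is a knave.
Consider Farrukh. Suppose Farrukh is a knave.
Then whichever role Nadia has, Nadia's statement has the wrong truth value — contradiction.
So Farrukh is a knight.
Consider Nadia. Suppose Nadia is a knight.
Then Goran's statement comes out true, contradicting Goran being a knave.
So Nadia is a knave.

Goran: knave, Farrukh: knight, Nadia: knave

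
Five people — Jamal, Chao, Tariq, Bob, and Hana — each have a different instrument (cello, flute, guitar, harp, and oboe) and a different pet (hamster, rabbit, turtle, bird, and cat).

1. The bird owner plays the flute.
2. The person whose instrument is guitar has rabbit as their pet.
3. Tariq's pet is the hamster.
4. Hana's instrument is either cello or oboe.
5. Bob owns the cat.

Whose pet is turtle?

Hana

With clues 1–3, Tariq is impossible for the one with pet turtle.
With clues 1–5, Bob, Chao, and Jamal are impossible for the one with pet turtle.
That leaves Hana.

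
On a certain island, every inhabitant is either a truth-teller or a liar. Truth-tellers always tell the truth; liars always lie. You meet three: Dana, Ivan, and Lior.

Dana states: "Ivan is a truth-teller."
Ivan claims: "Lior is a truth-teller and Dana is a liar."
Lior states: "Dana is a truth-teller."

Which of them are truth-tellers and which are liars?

Consider Dana. Suppose Dana is a truth-teller.
Then no assignment of the remaining roles makes every statement match its speaker's type — contradiction.
So Dana is a liar.
With that fixed, Lior's statement is false, so Lior is a liar.
With that fixed, Ivan's statement is false, so Ivan is a liar.

Dana: liar, Ivan: liar, Lior: liar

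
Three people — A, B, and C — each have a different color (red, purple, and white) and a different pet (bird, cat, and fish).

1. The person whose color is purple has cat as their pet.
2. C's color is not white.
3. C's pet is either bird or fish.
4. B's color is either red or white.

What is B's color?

With clues 1–3, red is impossible for B's color.
With clues 1–4, purple is impossible for B's color.
That leaves white.

white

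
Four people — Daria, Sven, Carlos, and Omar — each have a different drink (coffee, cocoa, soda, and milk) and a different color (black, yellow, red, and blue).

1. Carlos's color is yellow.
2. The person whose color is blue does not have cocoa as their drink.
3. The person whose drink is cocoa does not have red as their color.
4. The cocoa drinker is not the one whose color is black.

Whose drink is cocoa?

With clues 1–4, Daria, Omar, and Sven are impossible for the one with drink cocoa.
That leaves Carlos.

Carlos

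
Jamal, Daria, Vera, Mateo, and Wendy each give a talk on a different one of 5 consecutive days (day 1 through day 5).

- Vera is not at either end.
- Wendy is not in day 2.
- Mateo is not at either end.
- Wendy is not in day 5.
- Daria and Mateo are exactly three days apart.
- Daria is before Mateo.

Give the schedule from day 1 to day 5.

From clue 1: Vera is in {2,3,4}.
From clues 1–5: Daria is in {1,5}.
From clues 1–6: Daria → day 1, Vera → day 2, Wendy → day 3, Mateo → day 4, Jamal → day 5.

Daria, Vera, Wendy, Mateo, Jamal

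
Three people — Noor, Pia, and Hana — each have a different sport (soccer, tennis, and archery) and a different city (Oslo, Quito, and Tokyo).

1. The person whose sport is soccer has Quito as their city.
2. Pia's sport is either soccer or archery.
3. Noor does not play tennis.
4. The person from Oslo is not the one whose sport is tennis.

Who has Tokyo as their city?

Hana

With clues 1–4, Noor and Pia are impossible for the one with city Tokyo.
That leaves Hana.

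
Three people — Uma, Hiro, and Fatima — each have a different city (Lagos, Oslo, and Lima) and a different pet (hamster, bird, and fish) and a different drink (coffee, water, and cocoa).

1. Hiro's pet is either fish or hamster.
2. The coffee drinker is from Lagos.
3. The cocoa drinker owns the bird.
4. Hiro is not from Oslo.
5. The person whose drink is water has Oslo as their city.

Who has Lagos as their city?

Hiro

With clues 1–5, Fatima and Uma are impossible for the one with city Lagos.
That leaves Hiro.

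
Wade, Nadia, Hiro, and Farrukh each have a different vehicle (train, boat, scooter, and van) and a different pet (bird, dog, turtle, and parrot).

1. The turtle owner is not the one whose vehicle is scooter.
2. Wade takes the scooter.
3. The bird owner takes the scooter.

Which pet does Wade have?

bird

With clues 1–2, turtle is impossible for Wade's pet.
With clues 1–3, dog and parrot are impossible for Wade's pet.
That leaves bird.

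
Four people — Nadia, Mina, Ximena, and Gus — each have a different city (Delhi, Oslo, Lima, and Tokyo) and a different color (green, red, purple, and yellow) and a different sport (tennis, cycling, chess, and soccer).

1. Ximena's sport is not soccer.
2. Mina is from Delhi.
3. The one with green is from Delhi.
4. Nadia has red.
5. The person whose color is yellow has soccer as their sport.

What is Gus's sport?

soccer

With clues 1–5, chess, cycling, and tennis are impossible for Gus's sport.
That leaves soccer.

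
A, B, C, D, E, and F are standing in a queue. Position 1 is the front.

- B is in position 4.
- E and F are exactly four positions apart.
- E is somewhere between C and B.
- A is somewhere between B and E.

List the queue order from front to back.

From clue 1: B → position 4.
From clues 1–2: E is in {1,2,5,6}.
From clues 1–3: C is in {1,6}.
From clues 1–4: C → position 1, E → position 2, A → position 3, D → position 5, F → position 6.

C, E, A, B, D, F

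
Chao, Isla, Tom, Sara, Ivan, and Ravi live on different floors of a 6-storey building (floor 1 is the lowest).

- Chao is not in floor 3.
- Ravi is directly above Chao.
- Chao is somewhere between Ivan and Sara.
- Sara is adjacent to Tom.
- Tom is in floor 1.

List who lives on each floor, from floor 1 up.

From clue 1: Chao is in {1,2,4,5,6}.
From clues 1–2: Chao is in {1,2,4,5}.
From clues 1–3: Chao is in {2,4}.
From clues 1–5: Tom → floor 1, Sara → floor 2, Isla → floor 3, Chao → floor 4, Ravi → floor 5, Ivan → floor 6.

Tom, Sara, Isla, Chao, Ravi, Ivan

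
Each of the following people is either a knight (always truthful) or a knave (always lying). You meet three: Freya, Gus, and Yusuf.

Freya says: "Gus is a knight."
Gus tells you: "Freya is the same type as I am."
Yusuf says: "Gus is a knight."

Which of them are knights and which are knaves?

Consider Freya. Suppose Freya is a knave.
Then whichever role Gus has, Gus's statement has the wrong truth value — contradiction.
So Freya is a knight.
Consider Gus. Suppose Gus is a knave.
Then Freya's statement comes out false, contradicting Freya being a knight.
So Gus is a knight.
With that fixed, Yusuf's statement is true, so Yusuf is a knight.

Freya: knight, Gus: knight, Yusuf: knight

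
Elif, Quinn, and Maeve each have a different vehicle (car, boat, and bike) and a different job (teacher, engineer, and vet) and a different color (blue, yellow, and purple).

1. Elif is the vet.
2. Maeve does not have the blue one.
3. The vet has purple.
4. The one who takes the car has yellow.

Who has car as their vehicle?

Maeve

With clues 1–4, Elif and Quinn are impossible for the one with vehicle car.
That leaves Maeve.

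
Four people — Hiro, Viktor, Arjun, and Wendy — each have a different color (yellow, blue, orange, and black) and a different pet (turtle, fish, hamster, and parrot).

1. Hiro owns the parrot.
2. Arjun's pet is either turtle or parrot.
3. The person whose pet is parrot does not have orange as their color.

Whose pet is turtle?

Clue 1 rules out Hiro for the one with pet turtle.
With clues 1–2, Viktor and Wendy are impossible for the one with pet turtle.
That leaves Arjun.

Arjun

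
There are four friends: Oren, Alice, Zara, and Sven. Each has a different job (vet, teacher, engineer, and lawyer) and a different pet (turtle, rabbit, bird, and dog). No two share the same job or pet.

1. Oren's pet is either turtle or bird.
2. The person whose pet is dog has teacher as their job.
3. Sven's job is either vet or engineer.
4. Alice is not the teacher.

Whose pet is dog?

Zara

Clue 1 rules out Oren for the one with pet dog.
With clues 1–3, Sven is impossible for the one with pet dog.
With clues 1–4, Alice is impossible for the one with pet dog.
That leaves Zara.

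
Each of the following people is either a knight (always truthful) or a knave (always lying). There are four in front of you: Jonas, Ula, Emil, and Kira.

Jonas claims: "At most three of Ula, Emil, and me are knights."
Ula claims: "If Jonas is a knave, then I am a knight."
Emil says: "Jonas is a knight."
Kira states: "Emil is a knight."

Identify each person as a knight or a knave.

Jonas: knight, Ula: knight, Emil: knight, Kira: knight

Regardless of anyone's role, Jonas's statement is true, so Jonas is a knight.
With that fixed, Ula's statement is true, so Ula is a knight.
With that fixed, Emil's statement is true, so Emil is a knight.
With that fixed, Kira's statement is true, so Kira is a knight.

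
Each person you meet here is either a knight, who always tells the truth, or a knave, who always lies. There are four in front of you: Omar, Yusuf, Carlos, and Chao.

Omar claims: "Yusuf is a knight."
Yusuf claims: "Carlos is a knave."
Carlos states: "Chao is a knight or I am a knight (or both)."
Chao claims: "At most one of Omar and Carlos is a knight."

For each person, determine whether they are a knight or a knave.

Consider Omar. Suppose Omar is a knight.
Then no assignment of the remaining roles makes every statement match its speaker's type — contradiction.
So Omar is a knave.
With that fixed, Chao's statement is true, so Chao is a knight.
With that fixed, Carlos's statement is true, so Carlos is a knight.
With that fixed, Yusuf's statement is false, so Yusuf is a knave.

Omar: knave, Yusuf: knave, Carlos: knight, Chao: knight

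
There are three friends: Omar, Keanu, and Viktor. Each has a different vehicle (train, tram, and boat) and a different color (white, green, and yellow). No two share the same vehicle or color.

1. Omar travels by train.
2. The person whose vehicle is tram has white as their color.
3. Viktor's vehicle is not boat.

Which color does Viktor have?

With clues 1–3, green and yellow are impossible for Viktor's color.
That leaves white.

white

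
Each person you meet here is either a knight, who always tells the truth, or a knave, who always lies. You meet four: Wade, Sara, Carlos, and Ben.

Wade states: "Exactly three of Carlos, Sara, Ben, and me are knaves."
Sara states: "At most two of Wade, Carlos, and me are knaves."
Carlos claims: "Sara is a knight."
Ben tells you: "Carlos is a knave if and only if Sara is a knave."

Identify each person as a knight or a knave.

Wade: knave, Sara: knight, Carlos: knight, Ben: knight

Consider Wade. Suppose Wade is a knight.
Then no assignment of the remaining roles makes every statement match its speaker's type — contradiction.
So Wade is a knave.
Consider Sara. Suppose Sara is a knave.
Then no assignment of the remaining roles makes every statement match its speaker's type — contradiction.
So Sara is a knight.
With that fixed, Carlos's statement is true, so Carlos is a knight.
With that fixed, Ben's statement is true, so Ben is a knight.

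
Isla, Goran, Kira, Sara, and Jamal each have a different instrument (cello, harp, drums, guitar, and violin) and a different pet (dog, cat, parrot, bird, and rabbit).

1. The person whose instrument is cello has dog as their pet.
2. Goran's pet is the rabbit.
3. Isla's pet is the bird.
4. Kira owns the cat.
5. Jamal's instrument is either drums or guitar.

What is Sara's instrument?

cello

With clues 1–5, drums, guitar, harp, and violin are impossible for Sara's instrument.
That leaves cello.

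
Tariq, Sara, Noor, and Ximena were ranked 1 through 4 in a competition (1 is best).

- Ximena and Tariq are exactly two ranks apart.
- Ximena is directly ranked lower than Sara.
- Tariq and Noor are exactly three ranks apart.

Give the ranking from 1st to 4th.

Tariq, Sara, Ximena, Noor

From clues 1–2: Tariq is in {1,2,4}.
From clues 1–3: Tariq → rank 1, Sara → rank 2, Ximena → rank 3, Noor → rank 4.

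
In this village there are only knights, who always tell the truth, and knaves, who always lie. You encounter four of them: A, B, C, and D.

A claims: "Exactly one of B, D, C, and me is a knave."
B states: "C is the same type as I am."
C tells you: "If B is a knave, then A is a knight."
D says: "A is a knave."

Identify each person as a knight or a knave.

A: knight, B: knight, C: knight, D: knave

Consider A. Suppose A is a knave.
Then no assignment of the remaining roles makes every statement match its speaker's type — contradiction.
So A is a knight.
With that fixed, C's statement is true, so C is a knight.
With that fixed, D's statement is false, so D is a knave.
Consider B. Suppose B is a knave.
Then A's statement comes out false, contradicting A being a knight.
So B is a knight.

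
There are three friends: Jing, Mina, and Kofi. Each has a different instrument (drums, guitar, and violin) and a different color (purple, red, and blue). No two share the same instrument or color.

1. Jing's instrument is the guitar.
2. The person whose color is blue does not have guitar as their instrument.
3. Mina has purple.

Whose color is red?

Jing

With clues 1–3, Kofi and Mina are impossible for the one with color red.
That leaves Jing.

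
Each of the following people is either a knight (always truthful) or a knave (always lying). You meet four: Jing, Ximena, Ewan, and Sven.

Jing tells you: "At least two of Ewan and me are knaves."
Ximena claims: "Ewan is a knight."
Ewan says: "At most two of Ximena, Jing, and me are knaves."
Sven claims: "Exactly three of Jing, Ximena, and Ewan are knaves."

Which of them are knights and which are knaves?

Consider Jing. Suppose Jing is a knight.
Then Jing's own statement would have to be true, but it can't be — contradiction.
So Jing is a knave.
Consider Ximena. Suppose Ximena is a knave.
Then no assignment of the remaining roles makes every statement match its speaker's type — contradiction.
So Ximena is a knight.
With that fixed, Ewan's statement is true, so Ewan is a knight.
With that fixed, Sven's statement is false, so Sven is a knave.

Jing: knave, Ximena: knight, Ewan: knight, Sven: knave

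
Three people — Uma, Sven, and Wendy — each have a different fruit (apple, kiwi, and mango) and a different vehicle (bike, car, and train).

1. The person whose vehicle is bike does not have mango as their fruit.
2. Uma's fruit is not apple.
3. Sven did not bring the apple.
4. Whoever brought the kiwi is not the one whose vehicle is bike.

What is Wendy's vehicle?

bike

With clues 1–4, car and train are impossible for Wendy's vehicle.
That leaves bike.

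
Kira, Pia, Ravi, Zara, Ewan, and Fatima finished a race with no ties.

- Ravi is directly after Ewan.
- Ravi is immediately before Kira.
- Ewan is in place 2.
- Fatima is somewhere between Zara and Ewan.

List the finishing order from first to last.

Pia, Ewan, Ravi, Kira, Fatima, Zara

From clue 1: Ravi is in {2,3,4,5,6}.
From clues 1–2: Kira is in {3,4,5,6}.
From clues 1–3: Ewan → place 2, Ravi → place 3, Kira → place 4.
From clues 1–4: Pia → place 1, Fatima → place 5, Zara → place 6.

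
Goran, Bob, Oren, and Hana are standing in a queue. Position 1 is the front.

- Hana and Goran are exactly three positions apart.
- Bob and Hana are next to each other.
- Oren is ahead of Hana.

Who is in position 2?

Oren

With clue 1, Goran and Hana are ruled out for position 2.
With clues 1–3, Bob is ruled out for position 2.
So position 2 is Oren.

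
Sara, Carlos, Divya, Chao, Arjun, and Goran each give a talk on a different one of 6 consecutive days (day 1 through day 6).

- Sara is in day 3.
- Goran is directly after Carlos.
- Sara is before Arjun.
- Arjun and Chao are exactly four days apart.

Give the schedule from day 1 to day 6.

From clue 1: Sara → day 3.
From clues 1–2: Carlos is in {1,4,5}.
From clues 1–4: Divya → day 1, Chao → day 2, Carlos → day 4, Goran → day 5, Arjun → day 6.

Divya, Chao, Sara, Carlos, Goran, Arjun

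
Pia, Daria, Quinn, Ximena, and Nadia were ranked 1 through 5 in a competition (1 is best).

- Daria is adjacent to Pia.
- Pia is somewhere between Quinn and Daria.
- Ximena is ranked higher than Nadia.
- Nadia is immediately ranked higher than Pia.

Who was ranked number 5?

With clues 1–2, Pia is ruled out for rank 5.
With clues 1–3, Ximena is ruled out for rank 5.
With clues 1–4, Nadia and Quinn are ruled out for rank 5.
So rank 5 is Daria.

Daria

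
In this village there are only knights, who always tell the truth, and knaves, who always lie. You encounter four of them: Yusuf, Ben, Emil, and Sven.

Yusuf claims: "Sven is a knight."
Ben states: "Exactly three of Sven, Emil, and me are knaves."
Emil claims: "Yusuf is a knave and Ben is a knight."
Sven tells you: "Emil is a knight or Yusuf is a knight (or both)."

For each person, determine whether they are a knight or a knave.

Consider Yusuf. Suppose Yusuf is a knave.
Then no assignment of the remaining roles makes every statement match its speaker's type — contradiction.
So Yusuf is a knight.
With that fixed, Emil's statement is false, so Emil is a knave.
With that fixed, Sven's statement is true, so Sven is a knight.
With that fixed, Ben's statement is false, so Ben is a knave.

Yusuf: knight, Ben: knave, Emil: knave, Sven: knight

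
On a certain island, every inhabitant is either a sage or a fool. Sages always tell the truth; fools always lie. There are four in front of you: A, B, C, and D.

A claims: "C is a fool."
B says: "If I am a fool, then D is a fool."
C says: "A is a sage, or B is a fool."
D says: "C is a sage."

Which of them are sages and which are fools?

Consider A. Suppose A is a sage.
Then no assignment of the remaining roles makes every statement match its speaker's type — contradiction.
So A is a fool.
Consider B. Suppose B is a sage.
Then no assignment of the remaining roles makes every statement match its speaker's type — contradiction.
So B is a fool.
With that fixed, C's statement is true, so C is a sage.
With that fixed, D's statement is true, so D is a sage.

A: fool, B: fool, C: sage, D: sage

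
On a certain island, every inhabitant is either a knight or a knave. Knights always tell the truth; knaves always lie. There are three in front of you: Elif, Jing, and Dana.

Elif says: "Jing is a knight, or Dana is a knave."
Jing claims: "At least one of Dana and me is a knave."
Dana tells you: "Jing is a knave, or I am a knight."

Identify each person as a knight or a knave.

Consider Elif. Suppose Elif is a knave.
Then no assignment of the remaining roles makes every statement match its speaker's type — contradiction.
So Elif is a knight.
Consider Jing. Suppose Jing is a knave.
Then Jing's own statement would have to be false, but it can't be — contradiction.
So Jing is a knight.
Consider Dana. Suppose Dana is a knight.
Then Jing's statement comes out false, contradicting Jing being a knight.
So Dana is a knave.

Elif: knight, Jing: knight, Dana: knave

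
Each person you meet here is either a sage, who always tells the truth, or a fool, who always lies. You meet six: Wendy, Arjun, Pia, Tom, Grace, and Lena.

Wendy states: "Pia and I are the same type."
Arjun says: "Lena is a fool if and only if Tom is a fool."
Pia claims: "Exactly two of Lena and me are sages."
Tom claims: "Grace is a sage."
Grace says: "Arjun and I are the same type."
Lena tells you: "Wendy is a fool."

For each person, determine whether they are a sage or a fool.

Consider Wendy. Suppose Wendy is a sage.
Then no assignment of the remaining roles makes every statement match its speaker's type — contradiction.
So Wendy is a fool.
With that fixed, Lena's statement is true, so Lena is a sage.
Consider Arjun. Suppose Arjun is a fool.
Then whichever role Grace has, Grace's statement has the wrong truth value — contradiction.
So Arjun is a sage.
Consider Pia. Suppose Pia is a fool.
Then Wendy's statement comes out true, contradicting Wendy being a fool.
So Pia is a sage.
Consider Tom. Suppose Tom is a fool.
Then Arjun's statement comes out false, contradicting Arjun being a sage.
So Tom is a sage.
Consider Grace. Suppose Grace is a fool.
Then Tom's statement comes out false, contradicting Tom being a sage.
So Grace is a sage.

Wendy: fool, Arjun: sage, Pia: sage, Tom: sage, Grace: sage, Lena: sage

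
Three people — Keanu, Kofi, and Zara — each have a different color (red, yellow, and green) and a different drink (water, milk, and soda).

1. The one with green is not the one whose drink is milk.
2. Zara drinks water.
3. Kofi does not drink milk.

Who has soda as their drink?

With clues 1–2, Zara is impossible for the one with drink soda.
With clues 1–3, Keanu is impossible for the one with drink soda.
That leaves Kofi.

Kofi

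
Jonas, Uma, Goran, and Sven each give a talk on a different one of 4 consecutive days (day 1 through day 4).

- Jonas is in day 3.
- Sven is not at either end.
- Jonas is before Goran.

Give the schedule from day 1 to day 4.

Uma, Sven, Jonas, Goran

From clue 1: Jonas → day 3.
From clues 1–2: Sven → day 2.
From clues 1–3: Uma → day 1, Goran → day 4.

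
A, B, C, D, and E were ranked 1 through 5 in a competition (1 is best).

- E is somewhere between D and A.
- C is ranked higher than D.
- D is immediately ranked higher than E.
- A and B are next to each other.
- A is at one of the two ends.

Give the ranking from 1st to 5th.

C, D, E, B, A

From clue 1: E is in {2,3,4}.
From clues 1–3: A is in {4,5}.
From clues 1–4: C → rank 1, D → rank 2, E → rank 3.
From clues 1–5: B → rank 4, A → rank 5.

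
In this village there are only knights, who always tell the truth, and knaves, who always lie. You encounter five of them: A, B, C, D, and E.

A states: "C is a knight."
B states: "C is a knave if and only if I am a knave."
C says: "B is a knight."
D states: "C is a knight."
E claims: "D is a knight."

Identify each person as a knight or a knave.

A: knight, B: knight, C: knight, D: knight, E: knight

Consider A. Suppose A is a knave.
Then no assignment of the remaining roles makes every statement match its speaker's type — contradiction.
So A is a knight.
Consider B. Suppose B is a knave.
Then no assignment of the remaining roles makes every statement match its speaker's type — contradiction.
So B is a knight.
With that fixed, C's statement is true, so C is a knight.
With that fixed, D's statement is true, so D is a knight.
With that fixed, E's statement is true, so E is a knight.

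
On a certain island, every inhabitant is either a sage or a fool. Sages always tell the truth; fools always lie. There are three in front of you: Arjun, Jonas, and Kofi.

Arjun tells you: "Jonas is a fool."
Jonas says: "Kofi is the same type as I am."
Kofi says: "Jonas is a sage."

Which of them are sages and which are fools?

Arjun: fool, Jonas: sage, Kofi: sage

Consider Arjun. Suppose Arjun is a sage.
Then no assignment of the remaining roles makes every statement match its speaker's type — contradiction.
So Arjun is a fool.
Consider Jonas. Suppose Jonas is a fool.
Then Arjun's statement comes out true, contradicting Arjun being a fool.
So Jonas is a sage.
With that fixed, Kofi's statement is true, so Kofi is a sage.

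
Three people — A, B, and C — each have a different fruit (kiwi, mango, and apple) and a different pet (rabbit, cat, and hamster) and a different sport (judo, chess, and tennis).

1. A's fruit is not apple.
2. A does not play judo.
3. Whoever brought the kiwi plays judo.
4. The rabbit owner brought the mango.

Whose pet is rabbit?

A

With clues 1–4, B and C are impossible for the one with pet rabbit.
That leaves A.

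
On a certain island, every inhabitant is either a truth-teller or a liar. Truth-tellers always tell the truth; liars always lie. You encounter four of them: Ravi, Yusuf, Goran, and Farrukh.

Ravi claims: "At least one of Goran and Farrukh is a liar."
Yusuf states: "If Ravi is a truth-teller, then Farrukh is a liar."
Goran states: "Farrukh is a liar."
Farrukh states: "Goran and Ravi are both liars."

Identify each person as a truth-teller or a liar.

Consider Ravi. Suppose Ravi is a liar.
Then no assignment of the remaining roles makes every statement match its speaker's type — contradiction.
So Ravi is a truth-teller.
With that fixed, Farrukh's statement is false, so Farrukh is a liar.
With that fixed, Yusuf's statement is true, so Yusuf is a truth-teller.
With that fixed, Goran's statement is true, so Goran is a truth-teller.

Ravi: truth-teller, Yusuf: truth-teller, Goran: truth-teller, Farrukh: liar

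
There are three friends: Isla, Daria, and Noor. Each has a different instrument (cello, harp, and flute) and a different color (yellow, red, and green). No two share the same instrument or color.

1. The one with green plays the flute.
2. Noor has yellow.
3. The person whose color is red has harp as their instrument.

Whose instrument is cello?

With clues 1–3, Daria and Isla are impossible for the one with instrument cello.
That leaves Noor.

Noor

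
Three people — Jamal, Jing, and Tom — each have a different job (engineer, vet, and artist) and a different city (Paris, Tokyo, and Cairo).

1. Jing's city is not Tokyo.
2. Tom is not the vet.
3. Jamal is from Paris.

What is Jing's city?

Cairo

Clue 1 rules out Tokyo for Jing's city.
With clues 1–3, Paris is impossible for Jing's city.
That leaves Cairo.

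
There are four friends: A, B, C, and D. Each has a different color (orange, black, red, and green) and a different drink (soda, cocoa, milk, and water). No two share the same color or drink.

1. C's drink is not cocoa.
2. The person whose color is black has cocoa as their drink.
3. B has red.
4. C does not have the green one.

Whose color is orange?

With clues 1–3, B is impossible for the one with color orange.
With clues 1–4, A and D are impossible for the one with color orange.
That leaves C.

C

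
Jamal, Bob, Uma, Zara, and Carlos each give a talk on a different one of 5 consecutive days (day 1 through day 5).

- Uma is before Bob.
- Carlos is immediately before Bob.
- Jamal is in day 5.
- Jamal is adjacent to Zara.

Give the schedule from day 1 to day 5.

From clue 1: Bob is in {2,3,4,5}.
From clues 1–2: Bob is in {3,4,5}.
From clues 1–3: Jamal → day 5.
From clues 1–4: Uma → day 1, Carlos → day 2, Bob → day 3, Zara → day 4.

Uma, Carlos, Bob, Zara, Jamal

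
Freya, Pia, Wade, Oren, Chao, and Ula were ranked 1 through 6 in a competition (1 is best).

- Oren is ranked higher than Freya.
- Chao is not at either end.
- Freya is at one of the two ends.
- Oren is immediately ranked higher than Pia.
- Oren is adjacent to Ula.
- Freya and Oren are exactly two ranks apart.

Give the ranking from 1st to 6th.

Wade, Chao, Ula, Oren, Pia, Freya

From clue 1: Freya is in {2,3,4,5,6}.
From clues 1–2: Chao is in {2,3,4,5}.
From clues 1–3: Freya → rank 6.
From clues 1–4: Pia is in {2,3,4,5}.
From clues 1–5: Pia is in {3,4,5}.
From clues 1–6: Wade → rank 1, Chao → rank 2, Ula → rank 3, Oren → rank 4, Pia → rank 5.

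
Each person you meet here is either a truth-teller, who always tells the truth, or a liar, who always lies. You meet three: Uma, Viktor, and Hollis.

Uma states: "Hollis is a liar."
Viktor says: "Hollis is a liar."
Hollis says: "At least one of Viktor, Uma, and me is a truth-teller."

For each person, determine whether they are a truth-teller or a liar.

Consider Uma. Suppose Uma is a truth-teller.
Then no assignment of the remaining roles makes every statement match its speaker's type — contradiction.
So Uma is a liar.
Consider Viktor. Suppose Viktor is a truth-teller.
Then no assignment of the remaining roles makes every statement match its speaker's type — contradiction.
So Viktor is a liar.
Consider Hollis. Suppose Hollis is a liar.
Then Uma's statement comes out true, contradicting Uma being a liar.
So Hollis is a truth-teller.

Uma: liar, Viktor: liar, Hollis: truth-teller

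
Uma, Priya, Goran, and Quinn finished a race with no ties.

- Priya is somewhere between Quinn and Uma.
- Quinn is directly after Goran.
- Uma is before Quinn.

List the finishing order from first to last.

From clue 1: Priya is in {2,3}.
From clues 1–2: Uma is in {1,4}.
From clues 1–3: Uma → place 1, Priya → place 2, Goran → place 3, Quinn → place 4.

Uma, Priya, Goran, Quinn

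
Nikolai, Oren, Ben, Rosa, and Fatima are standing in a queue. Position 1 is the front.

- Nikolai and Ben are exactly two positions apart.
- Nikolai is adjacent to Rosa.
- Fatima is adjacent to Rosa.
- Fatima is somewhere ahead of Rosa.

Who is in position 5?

Ben

With clues 1–3, Nikolai, Oren, and Rosa are ruled out for position 5.
With clues 1–4, Fatima is ruled out for position 5.
So position 5 is Ben.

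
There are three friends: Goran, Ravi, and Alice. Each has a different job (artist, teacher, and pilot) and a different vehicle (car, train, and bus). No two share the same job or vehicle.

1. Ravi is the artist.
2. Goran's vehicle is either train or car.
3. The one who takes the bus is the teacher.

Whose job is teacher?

Alice

Clue 1 rules out Ravi for the one with job teacher.
With clues 1–3, Goran is impossible for the one with job teacher.
That leaves Alice.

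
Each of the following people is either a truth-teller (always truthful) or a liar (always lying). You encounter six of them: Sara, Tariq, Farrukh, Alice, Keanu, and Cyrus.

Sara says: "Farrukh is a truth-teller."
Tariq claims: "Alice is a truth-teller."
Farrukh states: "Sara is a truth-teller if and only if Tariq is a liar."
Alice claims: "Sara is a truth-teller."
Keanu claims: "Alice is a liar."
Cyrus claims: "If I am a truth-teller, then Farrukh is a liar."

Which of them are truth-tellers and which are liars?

Consider Sara. Suppose Sara is a truth-teller.
Then no assignment of the remaining roles makes every statement match its speaker's type — contradiction.
So Sara is a liar.
With that fixed, Alice's statement is false, so Alice is a liar.
With that fixed, Keanu's statement is true, so Keanu is a truth-teller.
With that fixed, Tariq's statement is false, so Tariq is a liar.
With that fixed, Farrukh's statement is false, so Farrukh is a liar.
With that fixed, Cyrus's statement is true, so Cyrus is a truth-teller.

Sara: liar, Tariq: liar, Farrukh: liar, Alice: liar, Keanu: truth-teller, Cyrus: truth-teller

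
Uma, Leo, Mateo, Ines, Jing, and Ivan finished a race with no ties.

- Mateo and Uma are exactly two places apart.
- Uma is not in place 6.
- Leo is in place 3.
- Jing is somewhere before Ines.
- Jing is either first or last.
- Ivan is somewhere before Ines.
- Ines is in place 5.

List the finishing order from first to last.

From clues 1–2: Uma is in {1,2,3,4,5}.
From clues 1–3: Leo → place 3.
From clues 1–4: Uma is in {2,4}.
From clues 1–5: Jing → place 1.
From clues 1–6: Uma is in {2,4}.
From clues 1–7: Ivan → place 2, Uma → place 4, Ines → place 5, Mateo → place 6.

Jing, Ivan, Leo, Uma, Ines, Mateo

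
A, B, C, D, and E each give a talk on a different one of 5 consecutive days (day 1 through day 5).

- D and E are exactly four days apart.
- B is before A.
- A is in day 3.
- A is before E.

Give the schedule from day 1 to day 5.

From clue 1: D is in {1,5}.
From clues 1–2: A is in {3,4}.
From clues 1–3: B → day 2, A → day 3, C → day 4.
From clues 1–4: D → day 1, E → day 5.

D, B, A, C, E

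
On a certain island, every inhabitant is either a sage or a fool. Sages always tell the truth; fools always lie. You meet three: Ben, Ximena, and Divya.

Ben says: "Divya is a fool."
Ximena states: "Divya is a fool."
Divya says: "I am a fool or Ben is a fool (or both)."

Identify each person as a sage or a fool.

Consider Ben. Suppose Ben is a sage.
Then whichever role Divya has, Divya's statement has the wrong truth value — contradiction.
So Ben is a fool.
With that fixed, Divya's statement is true, so Divya is a sage.
With that fixed, Ximena's statement is false, so Ximena is a fool.

Ben: fool, Ximena: fool, Divya: sage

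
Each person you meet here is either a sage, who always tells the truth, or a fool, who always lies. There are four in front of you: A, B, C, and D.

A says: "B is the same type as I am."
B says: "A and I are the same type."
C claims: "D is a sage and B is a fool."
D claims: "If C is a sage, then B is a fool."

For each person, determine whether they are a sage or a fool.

A: sage, B: sage, C: fool, D: sage

Consider A. Suppose A is a fool.
Then whichever role B has, B's statement has the wrong truth value — contradiction.
So A is a sage.
Consider B. Suppose B is a fool.
Then A's statement comes out false, contradicting A being a sage.
So B is a sage.
With that fixed, C's statement is false, so C is a fool.
With that fixed, D's statement is true, so D is a sage.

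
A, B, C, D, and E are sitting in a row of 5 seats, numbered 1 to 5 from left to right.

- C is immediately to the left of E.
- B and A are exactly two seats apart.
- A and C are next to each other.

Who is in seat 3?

With clues 1–2, C, D, and E are ruled out for seat 3.
With clues 1–3, B is ruled out for seat 3.
So seat 3 is A.

A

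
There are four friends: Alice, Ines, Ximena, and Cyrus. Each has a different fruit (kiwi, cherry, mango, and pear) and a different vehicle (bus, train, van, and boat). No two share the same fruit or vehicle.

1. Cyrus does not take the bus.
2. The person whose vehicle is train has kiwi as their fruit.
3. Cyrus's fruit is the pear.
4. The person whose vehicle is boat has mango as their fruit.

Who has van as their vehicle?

Cyrus

With clues 1–4, Alice, Ines, and Ximena are impossible for the one with vehicle van.
That leaves Cyrus.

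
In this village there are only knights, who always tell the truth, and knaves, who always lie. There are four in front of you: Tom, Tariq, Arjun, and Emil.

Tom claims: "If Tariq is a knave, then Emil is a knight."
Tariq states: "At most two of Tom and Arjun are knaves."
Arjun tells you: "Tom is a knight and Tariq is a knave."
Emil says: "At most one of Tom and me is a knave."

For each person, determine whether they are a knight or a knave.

Regardless of anyone's role, Tariq's statement is true, so Tariq is a knight.
With that fixed, Arjun's statement is false, so Arjun is a knave.
With that fixed, Tom's statement is true, so Tom is a knight.
With that fixed, Emil's statement is true, so Emil is a knight.

Tom: knight, Tariq: knight, Arjun: knave, Emil: knight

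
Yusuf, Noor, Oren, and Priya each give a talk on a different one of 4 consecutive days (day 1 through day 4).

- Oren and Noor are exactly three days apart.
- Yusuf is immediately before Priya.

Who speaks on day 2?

With clue 1, Noor and Oren are ruled out for day 2.
With clues 1–2, Priya is ruled out for day 2.
So day 2 is Yusuf.

Yusuf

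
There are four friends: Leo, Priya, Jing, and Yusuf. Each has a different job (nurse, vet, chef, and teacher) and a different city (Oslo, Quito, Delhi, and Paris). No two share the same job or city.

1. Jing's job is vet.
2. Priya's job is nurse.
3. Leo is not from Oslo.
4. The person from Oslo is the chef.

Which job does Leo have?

Clue 1 rules out vet for Leo's job.
With clues 1–2, nurse is impossible for Leo's job.
With clues 1–4, chef is impossible for Leo's job.
That leaves teacher.

teacher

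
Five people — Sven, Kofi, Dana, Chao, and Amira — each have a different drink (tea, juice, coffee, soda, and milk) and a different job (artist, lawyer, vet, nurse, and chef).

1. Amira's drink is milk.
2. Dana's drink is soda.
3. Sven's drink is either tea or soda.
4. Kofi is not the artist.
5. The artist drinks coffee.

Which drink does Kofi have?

Clue 1 rules out milk for Kofi's drink.
With clues 1–2, soda is impossible for Kofi's drink.
With clues 1–3, tea is impossible for Kofi's drink.
With clues 1–5, coffee is impossible for Kofi's drink.
That leaves juice.

juice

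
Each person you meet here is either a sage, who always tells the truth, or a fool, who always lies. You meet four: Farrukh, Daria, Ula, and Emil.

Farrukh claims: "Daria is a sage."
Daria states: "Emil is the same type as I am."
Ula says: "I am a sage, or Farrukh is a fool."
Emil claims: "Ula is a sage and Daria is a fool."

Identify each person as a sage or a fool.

Farrukh: fool, Daria: fool, Ula: sage, Emil: sage

Consider Farrukh. Suppose Farrukh is a sage.
Then no assignment of the remaining roles makes every statement match its speaker's type — contradiction.
So Farrukh is a fool.
With that fixed, Ula's statement is true, so Ula is a sage.
Consider Daria. Suppose Daria is a sage.
Then Farrukh's statement comes out true, contradicting Farrukh being a fool.
So Daria is a fool.
With that fixed, Emil's statement is true, so Emil is a sage.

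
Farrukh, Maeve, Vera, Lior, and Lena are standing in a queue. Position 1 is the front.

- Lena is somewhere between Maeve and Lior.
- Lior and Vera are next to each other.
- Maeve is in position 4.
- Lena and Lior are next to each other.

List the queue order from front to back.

From clue 1: Lena is in {2,3,4}.
From clues 1–3: Lena → position 3, Maeve → position 4, Farrukh → position 5.
From clues 1–4: Vera → position 1, Lior → position 2.

Vera, Lior, Lena, Maeve, Farrukh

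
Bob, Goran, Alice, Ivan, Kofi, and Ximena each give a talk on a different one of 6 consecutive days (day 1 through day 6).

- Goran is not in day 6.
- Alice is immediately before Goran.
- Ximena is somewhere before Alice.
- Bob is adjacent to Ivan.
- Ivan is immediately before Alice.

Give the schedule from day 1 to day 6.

From clue 1: Goran is in {1,2,3,4,5}.
From clues 1–2: Goran is in {2,3,4,5}.
From clues 1–3: Goran is in {3,4,5}.
From clues 1–5: Ximena → day 1, Bob → day 2, Ivan → day 3, Alice → day 4, Goran → day 5, Kofi → day 6.

Ximena, Bob, Ivan, Alice, Goran, Kofi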